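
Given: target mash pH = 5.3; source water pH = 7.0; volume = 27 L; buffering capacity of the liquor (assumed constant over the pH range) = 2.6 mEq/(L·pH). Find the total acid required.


acid = buffering capacity · (pH_source − pH_target) · V
acid = 2.6 · (7.0 − 5.3) · 27

119.3400 mEq


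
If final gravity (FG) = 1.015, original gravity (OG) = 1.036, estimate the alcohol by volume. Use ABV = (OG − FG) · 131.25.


ABV = (1.036 − 1.015) · 131.25

2.7563 % ABV


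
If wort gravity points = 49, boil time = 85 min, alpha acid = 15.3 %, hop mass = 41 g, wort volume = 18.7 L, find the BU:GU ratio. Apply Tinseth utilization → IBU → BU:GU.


U = 1.65·0.000125^(GP/1000)·(1−e^(−0.04t))/4.15;  IBU = (α/100)·m·U·1000/V;  BU:GU = IBU/GP
U = 1.65·0.000125^(49/1000)·(1−e^(−0.04·85))/4.15 = 0.2474
IBU = (15.3/100)·41·0.2474·1000/18.7 = 82.9998
BU:GU = 82.9998/49

1.6939


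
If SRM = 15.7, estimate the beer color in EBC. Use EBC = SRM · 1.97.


EBC = 15.7 · 1.97

30.9290 EBC


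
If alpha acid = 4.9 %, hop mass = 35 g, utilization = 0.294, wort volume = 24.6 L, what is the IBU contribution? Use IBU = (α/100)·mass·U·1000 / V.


IBU = (4.9/100)·35·0.294·1000 / 24.6

20.4963 IBU


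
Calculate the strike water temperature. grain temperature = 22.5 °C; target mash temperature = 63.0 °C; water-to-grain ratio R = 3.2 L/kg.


T_strike = (0.41/R)·(T_mash − T_grain) + T_mash
T_strike = (0.41/3.2)·(63.0 − 22.5) + 63.0

68.1891 °C


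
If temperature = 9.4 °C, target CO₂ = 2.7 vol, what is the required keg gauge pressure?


psi = vols/(0.01821 + 0.09011·e^(−0.04·T)) − 14.695
psi = 2.7/(0.01821 + 0.09011·e^(−0.04·9.4)) − 14.695

19.0214 psi


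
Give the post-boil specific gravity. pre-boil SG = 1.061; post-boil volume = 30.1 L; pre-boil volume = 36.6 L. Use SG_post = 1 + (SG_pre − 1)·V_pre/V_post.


pts_pre = (1.061 − 1)·1000 = 61.0000
pts_post = 61.0000·36.6/30.1 = 74.1728
SG_post = 1 + 74.1728/1000

1.0742


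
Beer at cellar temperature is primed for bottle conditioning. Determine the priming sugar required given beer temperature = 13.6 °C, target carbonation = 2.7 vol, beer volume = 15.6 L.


residual = 14.695·(0.01821 + 0.09011·e^(−0.04·T));  sugar = (target − residual)·4.0·V
residual = 14.695·(0.01821 + 0.09011·e^(−0.04·13.6)) = 1.0362
sugar = (2.7 − 1.0362)·4.0·15.6

103.8229 g


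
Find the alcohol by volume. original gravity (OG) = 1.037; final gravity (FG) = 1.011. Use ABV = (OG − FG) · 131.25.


ABV = (1.037 − 1.011) · 131.25

3.4125 % ABV


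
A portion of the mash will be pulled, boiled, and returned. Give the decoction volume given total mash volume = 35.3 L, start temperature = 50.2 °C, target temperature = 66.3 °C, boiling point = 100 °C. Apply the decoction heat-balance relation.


V_dec = V_total·(T_target − T_start)/(T_boil − T_start)
V_dec = 35.3·(66.3 − 50.2)/(100 − 50.2)

11.4122 L


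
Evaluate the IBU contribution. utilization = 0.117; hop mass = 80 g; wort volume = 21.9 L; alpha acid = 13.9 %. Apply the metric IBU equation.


IBU = (α/100)·mass·U·1000 / V
IBU = (13.9/100)·80·0.117·1000 / 21.9

59.4082 IBU


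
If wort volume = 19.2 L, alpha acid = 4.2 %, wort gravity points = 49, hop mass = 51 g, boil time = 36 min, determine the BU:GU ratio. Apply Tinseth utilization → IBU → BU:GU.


U = 1.65·0.000125^(GP/1000)·(1−e^(−0.04t))/4.15;  IBU = (α/100)·m·U·1000/V;  BU:GU = IBU/GP
U = 1.65·0.000125^(49/1000)·(1−e^(−0.04·36))/4.15 = 0.1953
IBU = (4.2/100)·51·0.1953·1000/19.2 = 21.7906
BU:GU = 21.7906/49

0.4447


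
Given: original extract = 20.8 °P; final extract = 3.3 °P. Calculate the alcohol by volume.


SG = 259/(259 − P);  ABV = (OG − FG)·131.25
OG = 259/(259 − 20.8) = 1.0873
FG = 259/(259 − 3.3) = 1.0129
ABV = (1.0873 − 1.0129)·131.25

9.7671 % ABV


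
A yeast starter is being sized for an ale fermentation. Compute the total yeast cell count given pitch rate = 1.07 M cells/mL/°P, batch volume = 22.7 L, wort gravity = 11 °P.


cells (billions) = rate · V_L · °P
cells = 1.07 · 22.7 · 11

267.1790 billion cells


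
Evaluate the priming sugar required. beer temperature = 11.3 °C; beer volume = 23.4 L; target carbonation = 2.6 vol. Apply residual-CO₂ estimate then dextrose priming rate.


residual = 14.695·(0.01821 + 0.09011·e^(−0.04·T));  sugar = (target − residual)·4.0·V
residual = 14.695·(0.01821 + 0.09011·e^(−0.04·11.3)) = 1.1102
sugar = (2.6 − 1.1102)·4.0·23.4

139.4420 g


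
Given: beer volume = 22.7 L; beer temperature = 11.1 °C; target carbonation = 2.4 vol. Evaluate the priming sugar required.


residual = 14.695·(0.01821 + 0.09011·e^(−0.04·T));  sugar = (target − residual)·4.0·V
residual = 14.695·(0.01821 + 0.09011·e^(−0.04·11.1)) = 1.1170
sugar = (2.4 − 1.1170)·4.0·22.7

116.4961 g


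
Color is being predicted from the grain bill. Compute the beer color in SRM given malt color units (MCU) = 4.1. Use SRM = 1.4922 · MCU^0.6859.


SRM = 1.4922 · 4.1^0.6859

3.9277 SRM


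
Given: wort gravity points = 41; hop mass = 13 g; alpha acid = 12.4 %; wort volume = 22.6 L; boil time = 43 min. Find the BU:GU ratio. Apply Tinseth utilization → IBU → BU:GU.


U = 1.65·0.000125^(GP/1000)·(1−e^(−0.04t))/4.15;  IBU = (α/100)·m·U·1000/V;  BU:GU = IBU/GP
U = 1.65·0.000125^(41/1000)·(1−e^(−0.04·43))/4.15 = 0.2258
IBU = (12.4/100)·13·0.2258·1000/22.6 = 16.1055
BU:GU = 16.1055/41

0.3928


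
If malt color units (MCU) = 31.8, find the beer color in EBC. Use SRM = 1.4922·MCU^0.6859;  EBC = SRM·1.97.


SRM = 1.4922·31.8^0.6859 = 16.0082
EBC = 16.0082·1.97

31.5361 EBC


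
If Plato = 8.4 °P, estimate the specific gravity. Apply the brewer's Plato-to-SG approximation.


SG = 259/(259 − P)
SG = 259/(259 − 8.4)

1.0335


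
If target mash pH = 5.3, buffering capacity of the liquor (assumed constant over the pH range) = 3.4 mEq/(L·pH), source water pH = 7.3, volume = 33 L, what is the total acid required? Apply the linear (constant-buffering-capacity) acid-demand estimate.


acid = buffering capacity · (pH_source − pH_target) · V
acid = 3.4 · (7.3 − 5.3) · 33

224.4000 mEq


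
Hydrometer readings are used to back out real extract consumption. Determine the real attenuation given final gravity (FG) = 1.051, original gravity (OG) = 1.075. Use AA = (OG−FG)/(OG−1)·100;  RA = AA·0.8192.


AA = (1.075 − 1.051)/(1.075 − 1)·100 = 32.0000
RA = 32.0000·0.8192

26.2144 %


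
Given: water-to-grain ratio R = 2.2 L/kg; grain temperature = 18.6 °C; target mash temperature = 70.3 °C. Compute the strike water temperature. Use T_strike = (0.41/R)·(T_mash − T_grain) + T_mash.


T_strike = (0.41/2.2)·(70.3 − 18.6) + 70.3

79.9350 °C


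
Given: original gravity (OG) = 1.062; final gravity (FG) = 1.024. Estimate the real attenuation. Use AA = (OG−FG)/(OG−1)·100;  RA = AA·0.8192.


AA = (1.062 − 1.024)/(1.062 − 1)·100 = 61.2903
RA = 61.2903·0.8192

50.2090 %


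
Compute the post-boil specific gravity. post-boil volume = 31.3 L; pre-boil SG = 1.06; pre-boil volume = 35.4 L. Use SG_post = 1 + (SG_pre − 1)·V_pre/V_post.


pts_pre = (1.06 − 1)·1000 = 60.0000
pts_post = 60.0000·35.4/31.3 = 67.8594
SG_post = 1 + 67.8594/1000

1.0679


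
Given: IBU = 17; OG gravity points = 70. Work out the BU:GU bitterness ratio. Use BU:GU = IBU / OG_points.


BU:GU = 17 / 70

0.2429


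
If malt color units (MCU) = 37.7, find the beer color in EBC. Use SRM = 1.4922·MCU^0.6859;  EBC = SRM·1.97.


SRM = 1.4922·37.7^0.6859 = 17.9903
EBC = 17.9903·1.97

35.4410 EBC


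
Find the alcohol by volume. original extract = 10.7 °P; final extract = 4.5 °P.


SG = 259/(259 − P);  ABV = (OG − FG)·131.25
OG = 259/(259 − 10.7) = 1.0431
FG = 259/(259 − 4.5) = 1.0177
ABV = (1.0431 − 1.0177)·131.25

3.3352 % ABV


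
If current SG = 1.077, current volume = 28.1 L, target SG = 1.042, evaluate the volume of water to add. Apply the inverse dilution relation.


V_water = V·((SG_curr − 1)/(SG_target − 1) − 1)
V_water = 28.1·((1.077 − 1)/(1.042 − 1) − 1)

23.4167 L


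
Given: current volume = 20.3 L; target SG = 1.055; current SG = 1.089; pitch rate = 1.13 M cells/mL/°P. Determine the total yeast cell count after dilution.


V_w = V·((SG_c−1)/(SG_t−1)−1);  °P = 259 − 259/SG_t;  cells = rate·(V+V_w)·°P
V_w = 20.3·((1.089−1)/(1.055−1)−1) = 12.5491
V_final = 20.3 + 12.5491 = 32.8491
°P = 259 − 259/1.055 = 13.5024
cells = 1.13·32.8491·13.5024

501.2008 billion cells


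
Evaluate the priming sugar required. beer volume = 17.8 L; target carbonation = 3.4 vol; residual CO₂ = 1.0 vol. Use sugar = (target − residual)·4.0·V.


sugar = (3.4 − 1.0)·4.0·17.8

170.8800 g


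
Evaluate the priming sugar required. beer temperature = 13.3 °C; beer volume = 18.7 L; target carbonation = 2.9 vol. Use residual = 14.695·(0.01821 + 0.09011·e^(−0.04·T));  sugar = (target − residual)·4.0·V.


residual = 14.695·(0.01821 + 0.09011·e^(−0.04·13.3)) = 1.0454
sugar = (2.9 − 1.0454)·4.0·18.7

138.7204 g


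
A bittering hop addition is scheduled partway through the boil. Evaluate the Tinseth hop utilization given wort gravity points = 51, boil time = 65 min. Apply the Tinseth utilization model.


U = 1.65·0.000125^(GP/1000) · (1 − e^(−0.04·t))/4.15
bigness = 1.65·0.000125^(51/1000) = 1.0433
boil_factor = (1 − e^(−0.04·65))/4.15 = 0.2231
U = 1.0433 · 0.2231

0.2327


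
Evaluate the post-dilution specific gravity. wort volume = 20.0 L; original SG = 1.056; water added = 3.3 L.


SG_new = 1 + (SG_old − 1)·V_old/(V_old + V_water)
pts = (1.056 − 1)·1000·20.0/(20.0 + 3.3) = 48.0687
SG_new = 1 + 48.0687/1000

1.0481


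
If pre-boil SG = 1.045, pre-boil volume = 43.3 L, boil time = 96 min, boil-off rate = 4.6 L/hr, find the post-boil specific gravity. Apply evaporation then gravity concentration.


V_post = V_pre − rate·(t/60);  SG_post = 1 + (SG_pre−1)·V_pre/V_post
V_post = 43.3 − 4.6·(96/60) = 35.9400
SG_post = 1 + (1.045 − 1)·43.3/35.9400

1.0542


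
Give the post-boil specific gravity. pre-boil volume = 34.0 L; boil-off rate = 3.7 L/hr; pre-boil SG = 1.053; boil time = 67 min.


V_post = V_pre − rate·(t/60);  SG_post = 1 + (SG_pre−1)·V_pre/V_post
V_post = 34.0 − 3.7·(67/60) = 29.8683
SG_post = 1 + (1.053 − 1)·34.0/29.8683

1.0603


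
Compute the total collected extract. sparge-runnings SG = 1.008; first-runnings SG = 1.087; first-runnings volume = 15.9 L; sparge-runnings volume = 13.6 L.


total = Σ (SG_i − 1)·1000·V_i
first = (1.087 − 1)·1000·15.9 = 1383.3000
sparge = (1.008 − 1)·1000·13.6 = 108.8000
total = 1383.3000 + 108.8000

1492.1000 gravity·L


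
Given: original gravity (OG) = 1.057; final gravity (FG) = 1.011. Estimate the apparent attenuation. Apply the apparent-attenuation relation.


AA = (OG − FG)/(OG − 1) · 100
AA = (1.057 − 1.011)/(1.057 − 1) · 100

80.7018 %


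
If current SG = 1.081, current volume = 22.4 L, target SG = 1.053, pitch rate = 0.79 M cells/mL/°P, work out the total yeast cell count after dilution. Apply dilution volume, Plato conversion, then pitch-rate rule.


V_w = V·((SG_c−1)/(SG_t−1)−1);  °P = 259 − 259/SG_t;  cells = rate·(V+V_w)·°P
V_w = 22.4·((1.081−1)/(1.053−1)−1) = 11.8340
V_final = 22.4 + 11.8340 = 34.2340
°P = 259 − 259/1.053 = 13.0361
cells = 0.79·34.2340·13.0361

352.5588 billion cells


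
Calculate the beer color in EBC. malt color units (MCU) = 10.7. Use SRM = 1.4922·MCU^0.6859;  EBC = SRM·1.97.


SRM = 1.4922·10.7^0.6859 = 7.5837
EBC = 7.5837·1.97

14.9399 EBC


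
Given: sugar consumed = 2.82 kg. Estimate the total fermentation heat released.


Q = m_sugar · 590 kJ/kg
Q = 2.82 · 590

1663.8000 kJ


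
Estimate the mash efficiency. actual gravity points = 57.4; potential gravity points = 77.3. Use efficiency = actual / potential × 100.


efficiency = 57.4 / 77.3 × 100

74.2561 %


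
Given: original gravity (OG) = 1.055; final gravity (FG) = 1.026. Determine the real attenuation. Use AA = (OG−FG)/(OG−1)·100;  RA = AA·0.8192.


AA = (1.055 − 1.026)/(1.055 − 1)·100 = 52.7273
RA = 52.7273·0.8192

43.1942 %


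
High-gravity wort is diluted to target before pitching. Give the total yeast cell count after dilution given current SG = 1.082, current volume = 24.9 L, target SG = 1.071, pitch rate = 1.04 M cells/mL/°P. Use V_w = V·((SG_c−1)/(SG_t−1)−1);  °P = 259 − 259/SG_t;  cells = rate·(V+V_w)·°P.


V_w = 24.9·((1.082−1)/(1.071−1)−1) = 3.8577
V_final = 24.9 + 3.8577 = 28.7577
°P = 259 − 259/1.071 = 17.1699
cells = 1.04·28.7577·17.1699

513.5194 billion cells


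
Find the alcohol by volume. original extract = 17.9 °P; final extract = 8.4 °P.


SG = 259/(259 − P);  ABV = (OG − FG)·131.25
OG = 259/(259 − 17.9) = 1.0742
FG = 259/(259 − 8.4) = 1.0335
ABV = (1.0742 − 1.0335)·131.25

5.3450 % ABV


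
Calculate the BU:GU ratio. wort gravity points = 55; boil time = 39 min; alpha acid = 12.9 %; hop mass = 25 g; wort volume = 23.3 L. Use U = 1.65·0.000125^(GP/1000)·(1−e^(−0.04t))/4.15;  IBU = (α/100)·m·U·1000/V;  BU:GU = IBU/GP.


U = 1.65·0.000125^(55/1000)·(1−e^(−0.04·39))/4.15 = 0.1916
IBU = (12.9/100)·25·0.1916·1000/23.3 = 26.5150
BU:GU = 26.5150/55

0.4821


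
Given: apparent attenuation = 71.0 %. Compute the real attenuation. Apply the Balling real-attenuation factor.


RA = AA · 0.8192
RA = 71.0 · 0.8192

58.1632 %


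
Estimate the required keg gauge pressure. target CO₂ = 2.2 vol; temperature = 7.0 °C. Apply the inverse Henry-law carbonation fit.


psi = vols/(0.01821 + 0.09011·e^(−0.04·T)) − 14.695
psi = 2.2/(0.01821 + 0.09011·e^(−0.04·7.0)) − 14.695

10.7934 psi


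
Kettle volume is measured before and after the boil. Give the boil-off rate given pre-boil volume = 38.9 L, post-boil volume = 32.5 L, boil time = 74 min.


rate = (V_pre − V_post) / (t_min/60)
rate = (38.9 − 32.5) / (74/60)

5.1892 L/hr


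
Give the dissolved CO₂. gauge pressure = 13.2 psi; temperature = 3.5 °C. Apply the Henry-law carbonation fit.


vols = (P + 14.695)·(0.01821 + 0.09011·e^(−0.04·T))
vols = (13.2 + 14.695)·(0.01821 + 0.09011·e^(−0.04·3.5))

2.6932 volumes


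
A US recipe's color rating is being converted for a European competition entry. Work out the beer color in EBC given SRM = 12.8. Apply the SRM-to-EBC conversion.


EBC = SRM · 1.97
EBC = 12.8 · 1.97

25.2160 EBC


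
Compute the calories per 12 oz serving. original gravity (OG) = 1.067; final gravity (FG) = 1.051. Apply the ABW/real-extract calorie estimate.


ABW = (OG−FG)·131.25·0.79/FG;  °P = 259 − 259/SG (for OG→OE and FG→AE);  RE = 0.1808·OE + 0.8192·AE;  Cal = (6.9·ABW + 4·(RE−0.1))·FG·3.55
ABW = (1.067 − 1.051)·131.25·0.79/1.051 = 1.5785
OE = 259 − 259/1.067 = 16.2634 °P
AE = 259 − 259/1.051 = 12.5680 °P
RE = 0.1808·16.2634 + 0.8192·12.5680 = 13.2361 °P
Cal = (6.9·1.5785 + 4·(13.2361−0.1))·1.051·3.55

236.6837 kcal


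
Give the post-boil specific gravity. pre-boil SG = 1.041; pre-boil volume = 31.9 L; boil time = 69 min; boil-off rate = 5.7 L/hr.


V_post = V_pre − rate·(t/60);  SG_post = 1 + (SG_pre−1)·V_pre/V_post
V_post = 31.9 − 5.7·(69/60) = 25.3450
SG_post = 1 + (1.041 − 1)·31.9/25.3450

1.0516


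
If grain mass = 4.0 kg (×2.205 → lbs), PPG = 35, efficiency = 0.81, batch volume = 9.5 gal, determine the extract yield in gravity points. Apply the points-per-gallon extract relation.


points = lbs × PPG × eff / vol
lbs = 4.0 × 2.205 = 8.8200
points = 8.8200 × 35 × 0.81 / 9.5

26.3207 points


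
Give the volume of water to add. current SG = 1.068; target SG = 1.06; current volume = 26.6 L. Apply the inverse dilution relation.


V_water = V·((SG_curr − 1)/(SG_target − 1) − 1)
V_water = 26.6·((1.068 − 1)/(1.06 − 1) − 1)

3.5467 L


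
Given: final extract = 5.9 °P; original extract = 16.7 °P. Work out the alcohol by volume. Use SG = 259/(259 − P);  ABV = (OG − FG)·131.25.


OG = 259/(259 − 16.7) = 1.0689
FG = 259/(259 − 5.9) = 1.0233
ABV = (1.0689 − 1.0233)·131.25

5.9866 % ABV


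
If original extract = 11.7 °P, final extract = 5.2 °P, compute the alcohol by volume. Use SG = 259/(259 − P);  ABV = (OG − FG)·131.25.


OG = 259/(259 − 11.7) = 1.0473
FG = 259/(259 − 5.2) = 1.0205
ABV = (1.0473 − 1.0205)·131.25

3.5204 % ABV


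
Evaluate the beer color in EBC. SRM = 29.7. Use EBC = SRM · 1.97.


EBC = 29.7 · 1.97

58.5090 EBC


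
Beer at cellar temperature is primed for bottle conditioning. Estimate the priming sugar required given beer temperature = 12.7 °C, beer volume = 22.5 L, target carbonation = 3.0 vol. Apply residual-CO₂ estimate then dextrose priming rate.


residual = 14.695·(0.01821 + 0.09011·e^(−0.04·T));  sugar = (target − residual)·4.0·V
residual = 14.695·(0.01821 + 0.09011·e^(−0.04·12.7)) = 1.0643
sugar = (3.0 − 1.0643)·4.0·22.5

174.2090 g


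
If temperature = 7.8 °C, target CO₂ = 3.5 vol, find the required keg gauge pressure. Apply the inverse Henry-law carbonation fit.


psi = vols/(0.01821 + 0.09011·e^(−0.04·T)) − 14.695
psi = 3.5/(0.01821 + 0.09011·e^(−0.04·7.8)) − 14.695

26.8881 psi


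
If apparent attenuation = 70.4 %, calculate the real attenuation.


RA = AA · 0.8192
RA = 70.4 · 0.8192

57.6717 %


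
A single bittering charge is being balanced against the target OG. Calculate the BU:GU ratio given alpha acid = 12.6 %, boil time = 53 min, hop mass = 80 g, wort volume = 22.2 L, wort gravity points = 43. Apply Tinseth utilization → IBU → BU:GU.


U = 1.65·0.000125^(GP/1000)·(1−e^(−0.04t))/4.15;  IBU = (α/100)·m·U·1000/V;  BU:GU = IBU/GP
U = 1.65·0.000125^(43/1000)·(1−e^(−0.04·53))/4.15 = 0.2377
IBU = (12.6/100)·80·0.2377·1000/22.2 = 107.9388
BU:GU = 107.9388/43

2.5102


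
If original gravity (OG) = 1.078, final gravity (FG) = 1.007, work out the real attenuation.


AA = (OG−FG)/(OG−1)·100;  RA = AA·0.8192
AA = (1.078 − 1.007)/(1.078 − 1)·100 = 91.0256
RA = 91.0256·0.8192

74.5682 %


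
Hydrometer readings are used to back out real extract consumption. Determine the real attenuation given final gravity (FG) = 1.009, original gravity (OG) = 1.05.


AA = (OG−FG)/(OG−1)·100;  RA = AA·0.8192
AA = (1.05 − 1.009)/(1.05 − 1)·100 = 82.0000
RA = 82.0000·0.8192

67.1744 %


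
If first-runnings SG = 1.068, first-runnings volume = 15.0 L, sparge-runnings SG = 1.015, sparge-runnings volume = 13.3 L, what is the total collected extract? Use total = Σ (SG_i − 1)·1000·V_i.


first = (1.068 − 1)·1000·15.0 = 1020.0000
sparge = (1.015 − 1)·1000·13.3 = 199.5000
total = 1020.0000 + 199.5000

1219.5000 gravity·L


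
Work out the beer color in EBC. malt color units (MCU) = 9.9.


SRM = 1.4922·MCU^0.6859;  EBC = SRM·1.97
SRM = 1.4922·9.9^0.6859 = 7.1901
EBC = 7.1901·1.97

14.1644 EBC


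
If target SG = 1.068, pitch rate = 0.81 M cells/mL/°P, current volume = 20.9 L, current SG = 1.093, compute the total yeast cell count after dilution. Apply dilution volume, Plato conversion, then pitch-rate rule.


V_w = V·((SG_c−1)/(SG_t−1)−1);  °P = 259 − 259/SG_t;  cells = rate·(V+V_w)·°P
V_w = 20.9·((1.093−1)/(1.068−1)−1) = 7.6838
V_final = 20.9 + 7.6838 = 28.5838
°P = 259 − 259/1.068 = 16.4906
cells = 0.81·28.5838·16.4906

381.8060 billion cells


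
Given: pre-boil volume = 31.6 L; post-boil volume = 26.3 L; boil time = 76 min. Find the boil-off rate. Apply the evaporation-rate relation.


rate = (V_pre − V_post) / (t_min/60)
rate = (31.6 − 26.3) / (76/60)

4.1842 L/hr


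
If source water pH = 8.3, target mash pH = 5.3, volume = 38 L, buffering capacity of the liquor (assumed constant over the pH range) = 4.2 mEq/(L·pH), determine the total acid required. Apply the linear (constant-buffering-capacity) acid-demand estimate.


acid = buffering capacity · (pH_source − pH_target) · V
acid = 4.2 · (8.3 − 5.3) · 38

478.8000 mEq


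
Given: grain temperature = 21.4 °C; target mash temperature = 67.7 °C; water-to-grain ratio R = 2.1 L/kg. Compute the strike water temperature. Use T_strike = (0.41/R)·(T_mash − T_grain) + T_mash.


T_strike = (0.41/2.1)·(67.7 − 21.4) + 67.7

76.7395 °C


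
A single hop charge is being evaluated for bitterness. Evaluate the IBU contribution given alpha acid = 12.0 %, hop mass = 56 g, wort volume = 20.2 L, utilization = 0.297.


IBU = (α/100)·mass·U·1000 / V
IBU = (12.0/100)·56·0.297·1000 / 20.2

98.8040 IBU


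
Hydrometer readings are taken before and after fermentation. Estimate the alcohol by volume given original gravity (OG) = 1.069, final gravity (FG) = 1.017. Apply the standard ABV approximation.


ABV = (OG − FG) · 131.25
ABV = (1.069 − 1.017) · 131.25

6.8250 % ABV


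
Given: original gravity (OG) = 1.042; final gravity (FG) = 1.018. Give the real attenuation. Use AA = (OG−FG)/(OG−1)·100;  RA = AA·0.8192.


AA = (1.042 − 1.018)/(1.042 − 1)·100 = 57.1429
RA = 57.1429·0.8192

46.8114 %


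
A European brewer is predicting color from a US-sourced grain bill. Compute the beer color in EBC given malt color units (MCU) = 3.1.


SRM = 1.4922·MCU^0.6859;  EBC = SRM·1.97
SRM = 1.4922·3.1^0.6859 = 3.2423
EBC = 3.2423·1.97

6.3873 EBC


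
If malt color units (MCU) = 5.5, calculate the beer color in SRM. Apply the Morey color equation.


SRM = 1.4922 · MCU^0.6859
SRM = 1.4922 · 5.5^0.6859

4.8044 SRM


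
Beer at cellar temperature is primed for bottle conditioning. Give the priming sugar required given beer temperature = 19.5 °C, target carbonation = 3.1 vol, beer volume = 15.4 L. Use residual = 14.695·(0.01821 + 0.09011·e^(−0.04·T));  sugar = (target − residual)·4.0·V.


residual = 14.695·(0.01821 + 0.09011·e^(−0.04·19.5)) = 0.8746
sugar = (3.1 − 0.8746)·4.0·15.4

137.0845 g


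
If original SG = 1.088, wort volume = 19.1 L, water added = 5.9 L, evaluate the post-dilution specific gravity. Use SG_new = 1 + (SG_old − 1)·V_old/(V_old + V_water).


pts = (1.088 − 1)·1000·19.1/(19.1 + 5.9) = 67.2320
SG_new = 1 + 67.2320/1000

1.0672


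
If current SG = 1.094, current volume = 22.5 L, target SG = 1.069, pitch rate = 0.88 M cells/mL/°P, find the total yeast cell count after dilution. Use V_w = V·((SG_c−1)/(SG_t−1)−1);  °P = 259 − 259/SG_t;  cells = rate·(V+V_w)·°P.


V_w = 22.5·((1.094−1)/(1.069−1)−1) = 8.1522
V_final = 22.5 + 8.1522 = 30.6522
°P = 259 − 259/1.069 = 16.7175
cells = 0.88·30.6522·16.7175

450.9362 billion cells


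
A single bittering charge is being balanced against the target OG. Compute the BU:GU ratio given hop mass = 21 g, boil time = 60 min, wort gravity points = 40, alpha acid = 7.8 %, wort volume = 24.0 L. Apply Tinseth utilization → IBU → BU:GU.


U = 1.65·0.000125^(GP/1000)·(1−e^(−0.04t))/4.15;  IBU = (α/100)·m·U·1000/V;  BU:GU = IBU/GP
U = 1.65·0.000125^(40/1000)·(1−e^(−0.04·60))/4.15 = 0.2524
IBU = (7.8/100)·21·0.2524·1000/24.0 = 17.2232
BU:GU = 17.2232/40

0.4306


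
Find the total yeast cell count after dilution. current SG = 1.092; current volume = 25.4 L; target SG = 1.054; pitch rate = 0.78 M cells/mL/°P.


V_w = V·((SG_c−1)/(SG_t−1)−1);  °P = 259 − 259/SG_t;  cells = rate·(V+V_w)·°P
V_w = 25.4·((1.092−1)/(1.054−1)−1) = 17.8741
V_final = 25.4 + 17.8741 = 43.2741
°P = 259 − 259/1.054 = 13.2694
cells = 0.78·43.2741·13.2694

447.8941 billion cells


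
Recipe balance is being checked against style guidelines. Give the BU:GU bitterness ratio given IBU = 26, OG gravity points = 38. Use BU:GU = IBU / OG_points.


BU:GU = 26 / 38

0.6842


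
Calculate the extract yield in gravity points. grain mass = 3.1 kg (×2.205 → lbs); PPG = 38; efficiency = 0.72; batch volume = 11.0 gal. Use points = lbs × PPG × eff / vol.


lbs = 3.1 × 2.205 = 6.8355
points = 6.8355 × 38 × 0.72 / 11.0

17.0018 points


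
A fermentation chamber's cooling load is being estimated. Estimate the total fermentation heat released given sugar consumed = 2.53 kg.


Q = m_sugar · 590 kJ/kg
Q = 2.53 · 590

1492.7000 kJ


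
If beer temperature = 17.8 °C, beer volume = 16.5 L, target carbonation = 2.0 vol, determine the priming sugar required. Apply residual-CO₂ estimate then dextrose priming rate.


residual = 14.695·(0.01821 + 0.09011·e^(−0.04·T));  sugar = (target − residual)·4.0·V
residual = 14.695·(0.01821 + 0.09011·e^(−0.04·17.8)) = 0.9173
sugar = (2.0 − 0.9173)·4.0·16.5

71.4573 g


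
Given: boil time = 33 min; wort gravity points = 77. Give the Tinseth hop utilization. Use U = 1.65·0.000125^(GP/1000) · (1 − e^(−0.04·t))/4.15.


bigness = 1.65·0.000125^(77/1000) = 0.8259
boil_factor = (1 − e^(−0.04·33))/4.15 = 0.1766
U = 0.8259 · 0.1766

0.1459


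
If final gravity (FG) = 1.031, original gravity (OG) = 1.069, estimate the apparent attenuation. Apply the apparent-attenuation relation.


AA = (OG − FG)/(OG − 1) · 100
AA = (1.069 − 1.031)/(1.069 − 1) · 100

55.0725 %


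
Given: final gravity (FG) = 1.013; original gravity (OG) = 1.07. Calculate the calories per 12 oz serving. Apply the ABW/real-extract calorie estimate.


ABW = (OG−FG)·131.25·0.79/FG;  °P = 259 − 259/SG (for OG→OE and FG→AE);  RE = 0.1808·OE + 0.8192·AE;  Cal = (6.9·ABW + 4·(RE−0.1))·FG·3.55
ABW = (1.07 − 1.013)·131.25·0.79/1.013 = 5.8343
OE = 259 − 259/1.07 = 16.9439 °P
AE = 259 − 259/1.013 = 3.3238 °P
RE = 0.1808·16.9439 + 0.8192·3.3238 = 5.7863 °P
Cal = (6.9·5.8343 + 4·(5.7863−0.1))·1.013·3.55

226.5654 kcal


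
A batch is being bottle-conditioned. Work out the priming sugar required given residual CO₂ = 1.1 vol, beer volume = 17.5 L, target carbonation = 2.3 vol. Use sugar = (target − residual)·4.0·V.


sugar = (2.3 − 1.1)·4.0·17.5

84.0000 g


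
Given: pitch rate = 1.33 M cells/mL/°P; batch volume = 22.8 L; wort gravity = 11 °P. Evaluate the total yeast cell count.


cells (billions) = rate · V_L · °P
cells = 1.33 · 22.8 · 11

333.5640 billion cells


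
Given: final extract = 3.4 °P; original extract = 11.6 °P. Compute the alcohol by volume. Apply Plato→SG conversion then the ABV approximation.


SG = 259/(259 − P);  ABV = (OG − FG)·131.25
OG = 259/(259 − 11.6) = 1.0469
FG = 259/(259 − 3.4) = 1.0133
ABV = (1.0469 − 1.0133)·131.25

4.4081 % ABV


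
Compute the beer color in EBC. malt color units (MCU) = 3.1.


SRM = 1.4922·MCU^0.6859;  EBC = SRM·1.97
SRM = 1.4922·3.1^0.6859 = 3.2423
EBC = 3.2423·1.97

6.3873 EBC


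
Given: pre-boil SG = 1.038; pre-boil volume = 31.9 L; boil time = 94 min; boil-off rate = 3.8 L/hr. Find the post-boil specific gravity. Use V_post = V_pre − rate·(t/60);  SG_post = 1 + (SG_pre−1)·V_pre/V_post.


V_post = 31.9 − 3.8·(94/60) = 25.9467
SG_post = 1 + (1.038 − 1)·31.9/25.9467

1.0467


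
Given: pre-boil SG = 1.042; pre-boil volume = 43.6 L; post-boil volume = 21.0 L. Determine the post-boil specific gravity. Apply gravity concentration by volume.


SG_post = 1 + (SG_pre − 1)·V_pre/V_post
pts_pre = (1.042 − 1)·1000 = 42.0000
pts_post = 42.0000·43.6/21.0 = 87.2000
SG_post = 1 + 87.2000/1000

1.0872


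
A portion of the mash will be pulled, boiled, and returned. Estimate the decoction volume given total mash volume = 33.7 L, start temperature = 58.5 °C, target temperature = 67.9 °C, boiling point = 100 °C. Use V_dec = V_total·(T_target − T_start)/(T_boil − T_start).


V_dec = 33.7·(67.9 − 58.5)/(100 − 58.5)

7.6333 L


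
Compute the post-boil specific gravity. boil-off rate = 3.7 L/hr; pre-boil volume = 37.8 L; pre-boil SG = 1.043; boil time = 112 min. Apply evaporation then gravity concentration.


V_post = V_pre − rate·(t/60);  SG_post = 1 + (SG_pre−1)·V_pre/V_post
V_post = 37.8 − 3.7·(112/60) = 30.8933
SG_post = 1 + (1.043 − 1)·37.8/30.8933

1.0526


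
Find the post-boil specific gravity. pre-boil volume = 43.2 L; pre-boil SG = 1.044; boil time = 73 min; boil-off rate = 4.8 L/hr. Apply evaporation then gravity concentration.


V_post = V_pre − rate·(t/60);  SG_post = 1 + (SG_pre−1)·V_pre/V_post
V_post = 43.2 − 4.8·(73/60) = 37.3600
SG_post = 1 + (1.044 − 1)·43.2/37.3600

1.0509


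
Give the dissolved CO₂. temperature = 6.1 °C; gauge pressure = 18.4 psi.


vols = (P + 14.695)·(0.01821 + 0.09011·e^(−0.04·T))
vols = (18.4 + 14.695)·(0.01821 + 0.09011·e^(−0.04·6.1))

2.9392 volumes


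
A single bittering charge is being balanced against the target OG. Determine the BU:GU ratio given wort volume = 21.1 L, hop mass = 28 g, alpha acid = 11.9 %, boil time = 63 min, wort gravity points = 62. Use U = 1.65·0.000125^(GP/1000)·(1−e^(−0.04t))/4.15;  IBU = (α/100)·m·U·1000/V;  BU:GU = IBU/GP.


U = 1.65·0.000125^(62/1000)·(1−e^(−0.04·63))/4.15 = 0.2094
IBU = (11.9/100)·28·0.2094·1000/21.1 = 33.0703
BU:GU = 33.0703/62

0.5334


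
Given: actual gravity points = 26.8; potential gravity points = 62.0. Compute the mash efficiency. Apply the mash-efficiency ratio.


efficiency = actual / potential × 100
efficiency = 26.8 / 62.0 × 100

43.2258 %


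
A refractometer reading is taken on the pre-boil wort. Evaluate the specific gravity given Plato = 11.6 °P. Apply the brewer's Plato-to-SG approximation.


SG = 259/(259 − P)
SG = 259/(259 − 11.6)

1.0469


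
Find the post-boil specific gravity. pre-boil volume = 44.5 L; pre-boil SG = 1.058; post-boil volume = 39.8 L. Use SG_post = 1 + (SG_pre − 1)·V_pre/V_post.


pts_pre = (1.058 − 1)·1000 = 58.0000
pts_post = 58.0000·44.5/39.8 = 64.8492
SG_post = 1 + 64.8492/1000

1.0648


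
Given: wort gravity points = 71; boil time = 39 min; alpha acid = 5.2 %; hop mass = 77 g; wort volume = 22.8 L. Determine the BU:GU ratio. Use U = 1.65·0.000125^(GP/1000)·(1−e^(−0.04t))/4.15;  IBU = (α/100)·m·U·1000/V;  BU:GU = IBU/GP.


U = 1.65·0.000125^(71/1000)·(1−e^(−0.04·39))/4.15 = 0.1659
IBU = (5.2/100)·77·0.1659·1000/22.8 = 29.1359
BU:GU = 29.1359/71

0.4104


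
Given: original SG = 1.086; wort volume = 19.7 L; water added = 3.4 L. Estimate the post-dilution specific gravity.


SG_new = 1 + (SG_old − 1)·V_old/(V_old + V_water)
pts = (1.086 − 1)·1000·19.7/(19.7 + 3.4) = 73.3420
SG_new = 1 + 73.3420/1000

1.0733


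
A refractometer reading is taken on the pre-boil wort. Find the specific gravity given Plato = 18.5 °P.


SG = 259/(259 − P)
SG = 259/(259 − 18.5)

1.0769


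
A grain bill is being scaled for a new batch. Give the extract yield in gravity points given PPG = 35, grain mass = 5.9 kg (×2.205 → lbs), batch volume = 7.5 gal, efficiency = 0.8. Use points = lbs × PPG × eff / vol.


lbs = 5.9 × 2.205 = 13.0095
points = 13.0095 × 35 × 0.8 / 7.5

48.5688 points


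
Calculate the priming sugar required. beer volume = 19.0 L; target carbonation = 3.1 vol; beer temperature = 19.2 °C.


residual = 14.695·(0.01821 + 0.09011·e^(−0.04·T));  sugar = (target − residual)·4.0·V
residual = 14.695·(0.01821 + 0.09011·e^(−0.04·19.2)) = 0.8819
sugar = (3.1 − 0.8819)·4.0·19.0

168.5733 g


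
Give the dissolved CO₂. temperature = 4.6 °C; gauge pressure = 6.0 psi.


vols = (P + 14.695)·(0.01821 + 0.09011·e^(−0.04·T))
vols = (6.0 + 14.695)·(0.01821 + 0.09011·e^(−0.04·4.6))

1.9283 volumes


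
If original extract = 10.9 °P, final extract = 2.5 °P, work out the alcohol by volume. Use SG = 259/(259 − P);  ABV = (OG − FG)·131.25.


OG = 259/(259 − 10.9) = 1.0439
FG = 259/(259 − 2.5) = 1.0097
ABV = (1.0439 − 1.0097)·131.25

4.4871 % ABV


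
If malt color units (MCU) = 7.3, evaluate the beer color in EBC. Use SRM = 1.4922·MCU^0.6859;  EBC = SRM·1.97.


SRM = 1.4922·7.3^0.6859 = 5.8342
EBC = 5.8342·1.97

11.4933 EBC


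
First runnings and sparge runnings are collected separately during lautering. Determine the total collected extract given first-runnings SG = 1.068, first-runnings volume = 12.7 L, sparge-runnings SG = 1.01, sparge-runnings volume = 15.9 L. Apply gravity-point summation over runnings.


total = Σ (SG_i − 1)·1000·V_i
first = (1.068 − 1)·1000·12.7 = 863.6000
sparge = (1.01 − 1)·1000·15.9 = 159.0000
total = 863.6000 + 159.0000

1022.6000 gravity·L


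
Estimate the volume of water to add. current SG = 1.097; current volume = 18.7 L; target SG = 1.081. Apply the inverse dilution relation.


V_water = V·((SG_curr − 1)/(SG_target − 1) − 1)
V_water = 18.7·((1.097 − 1)/(1.081 − 1) − 1)

3.6938 L


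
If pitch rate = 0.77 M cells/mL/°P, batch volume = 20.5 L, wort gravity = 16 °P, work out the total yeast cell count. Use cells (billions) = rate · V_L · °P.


cells = 0.77 · 20.5 · 16

252.5600 billion cells


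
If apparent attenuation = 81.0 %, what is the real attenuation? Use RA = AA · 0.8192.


RA = 81.0 · 0.8192

66.3552 %


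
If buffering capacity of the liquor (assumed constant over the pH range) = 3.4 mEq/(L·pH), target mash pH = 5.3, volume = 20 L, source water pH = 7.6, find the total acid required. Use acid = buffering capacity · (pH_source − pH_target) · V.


acid = 3.4 · (7.6 − 5.3) · 20

156.4000 mEq


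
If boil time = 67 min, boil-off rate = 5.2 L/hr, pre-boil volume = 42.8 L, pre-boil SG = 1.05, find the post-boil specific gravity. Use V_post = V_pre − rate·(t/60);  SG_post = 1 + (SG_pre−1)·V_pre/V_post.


V_post = 42.8 − 5.2·(67/60) = 36.9933
SG_post = 1 + (1.05 − 1)·42.8/36.9933

1.0578


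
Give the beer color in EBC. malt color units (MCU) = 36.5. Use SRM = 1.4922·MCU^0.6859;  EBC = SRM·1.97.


SRM = 1.4922·36.5^0.6859 = 17.5956
EBC = 17.5956·1.97

34.6633 EBC


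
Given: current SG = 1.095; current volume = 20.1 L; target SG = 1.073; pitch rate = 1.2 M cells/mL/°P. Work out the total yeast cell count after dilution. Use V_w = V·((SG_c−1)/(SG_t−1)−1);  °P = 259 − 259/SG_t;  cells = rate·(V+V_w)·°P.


V_w = 20.1·((1.095−1)/(1.073−1)−1) = 6.0575
V_final = 20.1 + 6.0575 = 26.1575
°P = 259 − 259/1.073 = 17.6207
cells = 1.2·26.1575·17.6207

553.0966 billion cells


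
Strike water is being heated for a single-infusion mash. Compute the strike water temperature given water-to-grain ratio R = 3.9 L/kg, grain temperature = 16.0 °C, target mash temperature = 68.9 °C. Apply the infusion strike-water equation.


T_strike = (0.41/R)·(T_mash − T_grain) + T_mash
T_strike = (0.41/3.9)·(68.9 − 16.0) + 68.9

74.4613 °C


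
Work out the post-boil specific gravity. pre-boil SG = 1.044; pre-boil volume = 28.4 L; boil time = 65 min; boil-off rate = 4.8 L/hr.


V_post = V_pre − rate·(t/60);  SG_post = 1 + (SG_pre−1)·V_pre/V_post
V_post = 28.4 − 4.8·(65/60) = 23.2000
SG_post = 1 + (1.044 − 1)·28.4/23.2000

1.0539


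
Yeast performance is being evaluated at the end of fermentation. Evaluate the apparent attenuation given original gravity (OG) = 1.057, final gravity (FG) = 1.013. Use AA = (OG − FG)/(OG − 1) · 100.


AA = (1.057 − 1.013)/(1.057 − 1) · 100

77.1930 %


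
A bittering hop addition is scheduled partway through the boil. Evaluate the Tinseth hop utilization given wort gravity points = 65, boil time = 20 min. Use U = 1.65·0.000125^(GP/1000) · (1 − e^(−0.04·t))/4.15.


bigness = 1.65·0.000125^(65/1000) = 0.9200
boil_factor = (1 − e^(−0.04·20))/4.15 = 0.1327
U = 0.9200 · 0.1327

0.1221


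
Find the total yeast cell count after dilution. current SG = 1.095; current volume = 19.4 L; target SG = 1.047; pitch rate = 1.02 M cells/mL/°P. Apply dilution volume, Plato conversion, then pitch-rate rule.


V_w = V·((SG_c−1)/(SG_t−1)−1);  °P = 259 − 259/SG_t;  cells = rate·(V+V_w)·°P
V_w = 19.4·((1.095−1)/(1.047−1)−1) = 19.8128
V_final = 19.4 + 19.8128 = 39.2128
°P = 259 − 259/1.047 = 11.6266
cells = 1.02·39.2128·11.6266

465.0274 billion cells


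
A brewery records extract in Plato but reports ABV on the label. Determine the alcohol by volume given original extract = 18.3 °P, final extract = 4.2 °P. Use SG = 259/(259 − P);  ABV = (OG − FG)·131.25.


OG = 259/(259 − 18.3) = 1.0760
FG = 259/(259 − 4.2) = 1.0165
ABV = (1.0760 − 1.0165)·131.25

7.8152 % ABV


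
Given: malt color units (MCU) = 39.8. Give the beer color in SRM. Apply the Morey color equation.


SRM = 1.4922 · MCU^0.6859
SRM = 1.4922 · 39.8^0.6859

18.6718 SRM


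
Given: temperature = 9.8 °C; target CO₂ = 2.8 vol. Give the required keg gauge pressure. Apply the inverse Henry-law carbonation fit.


psi = vols/(0.01821 + 0.09011·e^(−0.04·T)) − 14.695
psi = 2.8/(0.01821 + 0.09011·e^(−0.04·9.8)) − 14.695

20.7043 psi


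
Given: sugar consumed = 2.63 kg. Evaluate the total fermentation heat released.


Q = m_sugar · 590 kJ/kg
Q = 2.63 · 590

1551.7000 kJ


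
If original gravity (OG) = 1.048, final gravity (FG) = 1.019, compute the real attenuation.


AA = (OG−FG)/(OG−1)·100;  RA = AA·0.8192
AA = (1.048 − 1.019)/(1.048 − 1)·100 = 60.4167
RA = 60.4167·0.8192

49.4933 %


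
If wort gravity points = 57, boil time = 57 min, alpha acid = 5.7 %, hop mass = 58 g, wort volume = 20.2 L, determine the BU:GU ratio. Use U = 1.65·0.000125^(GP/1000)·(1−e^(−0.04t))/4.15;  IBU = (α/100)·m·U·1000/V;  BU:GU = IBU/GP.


U = 1.65·0.000125^(57/1000)·(1−e^(−0.04·57))/4.15 = 0.2138
IBU = (5.7/100)·58·0.2138·1000/20.2 = 34.9986
BU:GU = 34.9986/57

0.6140


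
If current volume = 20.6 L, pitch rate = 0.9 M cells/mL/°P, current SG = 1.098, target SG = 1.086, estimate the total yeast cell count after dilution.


V_w = V·((SG_c−1)/(SG_t−1)−1);  °P = 259 − 259/SG_t;  cells = rate·(V+V_w)·°P
V_w = 20.6·((1.098−1)/(1.086−1)−1) = 2.8744
V_final = 20.6 + 2.8744 = 23.4744
°P = 259 − 259/1.086 = 20.5101
cells = 0.9·23.4744·20.5101

433.3170 billion cells


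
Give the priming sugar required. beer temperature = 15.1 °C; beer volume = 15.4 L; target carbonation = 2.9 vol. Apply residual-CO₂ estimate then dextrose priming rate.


residual = 14.695·(0.01821 + 0.09011·e^(−0.04·T));  sugar = (target − residual)·4.0·V
residual = 14.695·(0.01821 + 0.09011·e^(−0.04·15.1)) = 0.9914
sugar = (2.9 − 0.9914)·4.0·15.4

117.5690 g


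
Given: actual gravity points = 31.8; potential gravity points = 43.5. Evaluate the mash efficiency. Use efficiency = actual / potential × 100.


efficiency = 31.8 / 43.5 × 100

73.1034 %


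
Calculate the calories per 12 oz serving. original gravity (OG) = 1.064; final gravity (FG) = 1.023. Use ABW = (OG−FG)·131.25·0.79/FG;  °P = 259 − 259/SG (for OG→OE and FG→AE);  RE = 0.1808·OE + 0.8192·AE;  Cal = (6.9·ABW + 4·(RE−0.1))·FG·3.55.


ABW = (1.064 − 1.023)·131.25·0.79/1.023 = 4.1556
OE = 259 − 259/1.064 = 15.5789 °P
AE = 259 − 259/1.023 = 5.8231 °P
RE = 0.1808·15.5789 + 0.8192·5.8231 = 7.5869 °P
Cal = (6.9·4.1556 + 4·(7.5869−0.1))·1.023·3.55

212.8925 kcal


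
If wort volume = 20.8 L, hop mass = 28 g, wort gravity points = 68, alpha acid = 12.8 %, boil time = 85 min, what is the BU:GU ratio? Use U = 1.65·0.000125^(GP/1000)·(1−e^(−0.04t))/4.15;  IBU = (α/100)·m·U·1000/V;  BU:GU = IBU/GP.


U = 1.65·0.000125^(68/1000)·(1−e^(−0.04·85))/4.15 = 0.2086
IBU = (12.8/100)·28·0.2086·1000/20.8 = 35.9409
BU:GU = 35.9409/68

0.5285
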